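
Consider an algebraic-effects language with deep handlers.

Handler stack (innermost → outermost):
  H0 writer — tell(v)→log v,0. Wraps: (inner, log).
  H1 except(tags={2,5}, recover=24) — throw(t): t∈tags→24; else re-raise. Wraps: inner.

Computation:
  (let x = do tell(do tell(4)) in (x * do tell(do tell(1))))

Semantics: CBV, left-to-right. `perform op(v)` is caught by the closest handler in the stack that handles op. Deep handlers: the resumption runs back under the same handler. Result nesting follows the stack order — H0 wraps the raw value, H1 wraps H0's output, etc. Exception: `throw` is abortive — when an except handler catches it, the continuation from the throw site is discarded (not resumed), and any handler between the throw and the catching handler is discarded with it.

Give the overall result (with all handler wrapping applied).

Working:
tell(4) @ H0 ⇒ log+=4
tell(0) @ H0 ⇒ log+=0
tell(1) @ H0 ⇒ log+=1
tell(0) @ H0 ⇒ log+=0
H0 returns (0, (4, 0, 1, 0))
H1 returns (0, (4, 0, 1, 0))
= (0, (4, 0, 1, 0))

Answer: (0, (4, 0, 1, 0))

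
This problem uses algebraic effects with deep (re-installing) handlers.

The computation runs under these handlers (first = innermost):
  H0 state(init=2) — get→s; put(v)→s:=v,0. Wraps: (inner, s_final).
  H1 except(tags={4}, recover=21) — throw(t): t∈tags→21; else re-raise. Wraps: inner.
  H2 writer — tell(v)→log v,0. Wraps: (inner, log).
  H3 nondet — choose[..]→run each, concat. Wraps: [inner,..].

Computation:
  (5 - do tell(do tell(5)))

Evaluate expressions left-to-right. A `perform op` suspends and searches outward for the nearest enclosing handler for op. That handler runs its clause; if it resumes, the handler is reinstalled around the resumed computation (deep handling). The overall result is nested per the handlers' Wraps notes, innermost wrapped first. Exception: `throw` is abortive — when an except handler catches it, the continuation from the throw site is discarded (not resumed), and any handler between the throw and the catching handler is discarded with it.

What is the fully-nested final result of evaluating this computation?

Working:
tell(5) @ H2 ⇒ log+=5
tell(0) @ H2 ⇒ log+=0
H0 returns (5, 2)
H1 returns (5, 2)
H2 returns ((5, 2), (5, 0))
H3 returns [((5, 2), (5, 0))]
= [((5, 2), (5, 0))]

Answer: [((5, 2), (5, 0))]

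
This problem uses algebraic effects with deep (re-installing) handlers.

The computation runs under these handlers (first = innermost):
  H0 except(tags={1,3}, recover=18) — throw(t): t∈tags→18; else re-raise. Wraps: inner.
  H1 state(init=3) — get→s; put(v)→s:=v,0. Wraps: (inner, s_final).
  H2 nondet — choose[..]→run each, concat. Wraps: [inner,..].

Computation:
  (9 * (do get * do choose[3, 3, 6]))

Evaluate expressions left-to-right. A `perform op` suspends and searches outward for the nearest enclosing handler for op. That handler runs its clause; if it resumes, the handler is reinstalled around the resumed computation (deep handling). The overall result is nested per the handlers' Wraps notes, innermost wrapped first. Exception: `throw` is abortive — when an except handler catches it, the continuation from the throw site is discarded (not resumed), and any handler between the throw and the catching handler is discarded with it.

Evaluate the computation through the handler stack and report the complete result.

Answer: [(81, 3), (81, 3), (162, 3)]

Evaluation trace:
get @ H1 ⇒ 3
choose[3, 3, 6] @ H2
  branch[0] choose=3:
    H0 returns 81
    H1 returns (81, 3)
    H2 returns [(81, 3)]
  branch[1] choose=3:
    H0 returns 81
    H1 returns (81, 3)
    H2 returns [(81, 3)]
  branch[2] choose=6:
    H0 returns 162
    H1 returns (162, 3)
    H2 returns [(162, 3)]
= [(81, 3), (81, 3), (162, 3)]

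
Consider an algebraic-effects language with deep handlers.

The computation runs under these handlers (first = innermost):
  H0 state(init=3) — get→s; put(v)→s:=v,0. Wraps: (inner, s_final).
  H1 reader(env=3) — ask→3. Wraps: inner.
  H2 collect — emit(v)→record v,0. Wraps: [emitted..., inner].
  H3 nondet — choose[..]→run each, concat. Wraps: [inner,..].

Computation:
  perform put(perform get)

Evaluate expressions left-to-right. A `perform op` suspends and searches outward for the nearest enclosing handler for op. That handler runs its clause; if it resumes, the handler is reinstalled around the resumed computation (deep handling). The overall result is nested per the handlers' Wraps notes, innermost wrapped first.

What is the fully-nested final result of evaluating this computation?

Answer: [[(0, 3)]]

Step-by-step:
get @ H0 ⇒ 3
put(3) @ H0 ⇒ s:=3
H0 returns (0, 3)
H1 returns (0, 3)
H2 returns [(0, 3)]
H3 returns [[(0, 3)]]
= [[(0, 3)]]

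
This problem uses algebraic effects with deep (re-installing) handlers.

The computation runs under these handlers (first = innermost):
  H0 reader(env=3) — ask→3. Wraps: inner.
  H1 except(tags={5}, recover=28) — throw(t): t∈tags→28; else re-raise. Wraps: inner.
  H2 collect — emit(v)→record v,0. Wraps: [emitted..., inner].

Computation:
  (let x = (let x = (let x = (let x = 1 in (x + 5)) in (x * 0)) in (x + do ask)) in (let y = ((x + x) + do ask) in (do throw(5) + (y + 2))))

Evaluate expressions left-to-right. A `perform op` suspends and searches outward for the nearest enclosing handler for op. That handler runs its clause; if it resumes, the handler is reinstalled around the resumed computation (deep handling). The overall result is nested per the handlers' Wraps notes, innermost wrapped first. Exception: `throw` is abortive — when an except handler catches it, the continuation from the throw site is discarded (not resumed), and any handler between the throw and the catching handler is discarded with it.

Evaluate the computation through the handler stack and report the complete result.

Working:
ask @ H0 ⇒ 3
ask @ H0 ⇒ 3
throw(5) @ H1 caught ⇒ 28
H2 returns [28]
= [28]

Answer: [28]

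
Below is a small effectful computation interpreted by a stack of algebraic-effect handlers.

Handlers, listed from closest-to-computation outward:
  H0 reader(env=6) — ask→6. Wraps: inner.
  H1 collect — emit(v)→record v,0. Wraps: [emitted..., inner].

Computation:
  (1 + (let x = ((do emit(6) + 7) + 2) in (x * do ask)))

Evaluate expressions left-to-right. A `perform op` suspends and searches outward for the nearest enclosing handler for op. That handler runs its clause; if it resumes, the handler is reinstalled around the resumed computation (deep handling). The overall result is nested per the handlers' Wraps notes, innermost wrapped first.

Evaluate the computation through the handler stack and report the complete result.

Answer: [6, 55]

Working:
emit(6) @ H1 ⇒ out+=6
ask @ H0 ⇒ 6
H0 returns 55
H1 returns [6, 55]
= [6, 55]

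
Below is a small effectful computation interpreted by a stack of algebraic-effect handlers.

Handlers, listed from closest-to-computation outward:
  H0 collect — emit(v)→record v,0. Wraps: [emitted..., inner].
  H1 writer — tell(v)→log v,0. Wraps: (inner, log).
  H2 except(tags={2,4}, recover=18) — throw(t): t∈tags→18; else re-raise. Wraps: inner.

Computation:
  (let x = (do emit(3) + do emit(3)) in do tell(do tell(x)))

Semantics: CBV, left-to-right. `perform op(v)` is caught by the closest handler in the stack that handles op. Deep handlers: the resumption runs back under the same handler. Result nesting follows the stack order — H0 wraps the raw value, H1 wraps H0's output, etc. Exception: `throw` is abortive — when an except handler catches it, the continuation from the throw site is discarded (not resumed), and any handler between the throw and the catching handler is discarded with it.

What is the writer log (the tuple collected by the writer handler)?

Step-by-step:
emit(3) @ H0 ⇒ out+=3
emit(3) @ H0 ⇒ out+=3
tell(0) @ H1 ⇒ log+=0
tell(0) @ H1 ⇒ log+=0
H0 returns [3, 3, 0]
H1 returns ([3, 3, 0], (0, 0))
H2 returns ([3, 3, 0], (0, 0))
= ([3, 3, 0], (0, 0))

Answer: (0, 0)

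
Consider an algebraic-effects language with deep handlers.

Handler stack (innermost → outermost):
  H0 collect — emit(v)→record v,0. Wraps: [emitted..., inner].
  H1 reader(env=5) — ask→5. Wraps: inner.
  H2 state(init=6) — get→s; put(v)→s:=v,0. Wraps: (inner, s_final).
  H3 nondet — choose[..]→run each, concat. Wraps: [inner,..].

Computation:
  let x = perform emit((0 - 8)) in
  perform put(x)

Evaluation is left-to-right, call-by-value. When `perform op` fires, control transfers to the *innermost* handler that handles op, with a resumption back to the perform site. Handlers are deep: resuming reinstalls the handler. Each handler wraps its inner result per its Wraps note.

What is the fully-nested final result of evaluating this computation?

Evaluation trace:
emit(-8) @ H0 ⇒ out+=-8
put(0) @ H2 ⇒ s:=0
H0 returns [-8, 0]
H1 returns [-8, 0]
H2 returns ([-8, 0], 0)
H3 returns [([-8, 0], 0)]
= [([-8, 0], 0)]

Answer: [([-8, 0], 0)]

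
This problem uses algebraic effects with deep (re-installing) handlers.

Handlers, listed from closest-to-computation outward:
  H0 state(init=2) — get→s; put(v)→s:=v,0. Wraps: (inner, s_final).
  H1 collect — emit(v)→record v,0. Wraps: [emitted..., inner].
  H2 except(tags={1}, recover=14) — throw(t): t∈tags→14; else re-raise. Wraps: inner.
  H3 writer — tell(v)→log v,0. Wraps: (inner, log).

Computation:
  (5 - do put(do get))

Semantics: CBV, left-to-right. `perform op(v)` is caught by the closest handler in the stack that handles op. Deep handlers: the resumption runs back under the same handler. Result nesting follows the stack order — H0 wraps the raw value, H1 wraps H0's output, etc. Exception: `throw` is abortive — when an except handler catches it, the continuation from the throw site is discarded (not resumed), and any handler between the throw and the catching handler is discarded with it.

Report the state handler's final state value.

Working:
get @ H0 ⇒ 2
put(2) @ H0 ⇒ s:=2
H0 returns (5, 2)
H1 returns [(5, 2)]
H2 returns [(5, 2)]
H3 returns ([(5, 2)], ())
= ([(5, 2)], ())

Answer: 2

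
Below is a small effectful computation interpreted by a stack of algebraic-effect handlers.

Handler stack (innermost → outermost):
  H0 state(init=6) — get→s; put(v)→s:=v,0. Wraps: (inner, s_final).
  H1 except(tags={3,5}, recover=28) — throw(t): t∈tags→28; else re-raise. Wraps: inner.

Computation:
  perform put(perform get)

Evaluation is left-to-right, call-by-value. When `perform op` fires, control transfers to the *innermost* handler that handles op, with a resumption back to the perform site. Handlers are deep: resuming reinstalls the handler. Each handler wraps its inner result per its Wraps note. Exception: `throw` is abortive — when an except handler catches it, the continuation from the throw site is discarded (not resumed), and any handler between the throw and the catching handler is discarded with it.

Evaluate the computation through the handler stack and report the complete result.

Evaluation trace:
get @ H0 ⇒ 6
put(6) @ H0 ⇒ s:=6
H0 returns (0, 6)
H1 returns (0, 6)
= (0, 6)

Answer: (0, 6)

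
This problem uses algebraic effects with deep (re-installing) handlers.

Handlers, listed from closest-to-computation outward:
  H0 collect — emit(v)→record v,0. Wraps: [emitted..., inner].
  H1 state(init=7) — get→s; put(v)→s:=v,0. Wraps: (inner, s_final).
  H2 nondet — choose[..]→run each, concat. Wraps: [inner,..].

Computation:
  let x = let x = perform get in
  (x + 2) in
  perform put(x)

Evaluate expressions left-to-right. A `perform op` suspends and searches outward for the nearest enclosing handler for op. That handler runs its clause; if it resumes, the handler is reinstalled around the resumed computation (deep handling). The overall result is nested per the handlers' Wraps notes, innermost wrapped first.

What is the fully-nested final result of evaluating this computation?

Answer: [([0], 9)]

Step-by-step:
get @ H1 ⇒ 7
put(9) @ H1 ⇒ s:=9
H0 returns [0]
H1 returns ([0], 9)
H2 returns [([0], 9)]
= [([0], 9)]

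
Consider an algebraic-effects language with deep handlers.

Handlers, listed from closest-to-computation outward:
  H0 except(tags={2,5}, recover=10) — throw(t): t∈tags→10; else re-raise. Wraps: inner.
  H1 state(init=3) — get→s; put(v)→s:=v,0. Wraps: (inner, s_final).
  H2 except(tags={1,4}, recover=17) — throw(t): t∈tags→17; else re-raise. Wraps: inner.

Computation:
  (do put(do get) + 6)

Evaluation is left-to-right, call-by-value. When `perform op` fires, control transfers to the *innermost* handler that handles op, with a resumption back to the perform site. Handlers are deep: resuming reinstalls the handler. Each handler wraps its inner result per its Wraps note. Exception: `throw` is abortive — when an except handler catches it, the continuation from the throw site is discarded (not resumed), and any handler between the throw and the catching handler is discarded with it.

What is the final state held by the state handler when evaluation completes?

Working:
get @ H1 ⇒ 3
put(3) @ H1 ⇒ s:=3
H0 returns 6
H1 returns (6, 3)
H2 returns (6, 3)
= (6, 3)

Answer: 3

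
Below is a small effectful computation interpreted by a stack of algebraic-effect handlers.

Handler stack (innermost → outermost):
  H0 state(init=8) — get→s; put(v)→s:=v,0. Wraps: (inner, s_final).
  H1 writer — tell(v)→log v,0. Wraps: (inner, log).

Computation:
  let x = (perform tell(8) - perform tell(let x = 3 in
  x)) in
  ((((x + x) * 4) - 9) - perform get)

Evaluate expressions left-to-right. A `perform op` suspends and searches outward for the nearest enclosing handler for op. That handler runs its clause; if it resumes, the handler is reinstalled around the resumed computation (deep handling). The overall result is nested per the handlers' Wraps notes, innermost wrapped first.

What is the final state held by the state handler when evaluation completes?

Step-by-step:
tell(8) @ H1 ⇒ log+=8
tell(3) @ H1 ⇒ log+=3
get @ H0 ⇒ 8
H0 returns (-17, 8)
H1 returns ((-17, 8), (8, 3))
= ((-17, 8), (8, 3))

Answer: 8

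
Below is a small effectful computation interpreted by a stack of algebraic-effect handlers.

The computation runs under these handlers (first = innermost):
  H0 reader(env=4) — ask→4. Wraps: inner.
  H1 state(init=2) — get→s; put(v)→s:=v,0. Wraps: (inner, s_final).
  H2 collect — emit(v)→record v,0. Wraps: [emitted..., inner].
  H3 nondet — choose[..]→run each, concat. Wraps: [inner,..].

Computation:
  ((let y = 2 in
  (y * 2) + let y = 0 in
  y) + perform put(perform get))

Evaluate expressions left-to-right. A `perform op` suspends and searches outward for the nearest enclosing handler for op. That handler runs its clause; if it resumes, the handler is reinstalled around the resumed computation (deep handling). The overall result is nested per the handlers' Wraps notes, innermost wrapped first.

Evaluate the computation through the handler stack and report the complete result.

Evaluation trace:
get @ H1 ⇒ 2
put(2) @ H1 ⇒ s:=2
H0 returns 4
H1 returns (4, 2)
H2 returns [(4, 2)]
H3 returns [[(4, 2)]]
= [[(4, 2)]]

Answer: [[(4, 2)]]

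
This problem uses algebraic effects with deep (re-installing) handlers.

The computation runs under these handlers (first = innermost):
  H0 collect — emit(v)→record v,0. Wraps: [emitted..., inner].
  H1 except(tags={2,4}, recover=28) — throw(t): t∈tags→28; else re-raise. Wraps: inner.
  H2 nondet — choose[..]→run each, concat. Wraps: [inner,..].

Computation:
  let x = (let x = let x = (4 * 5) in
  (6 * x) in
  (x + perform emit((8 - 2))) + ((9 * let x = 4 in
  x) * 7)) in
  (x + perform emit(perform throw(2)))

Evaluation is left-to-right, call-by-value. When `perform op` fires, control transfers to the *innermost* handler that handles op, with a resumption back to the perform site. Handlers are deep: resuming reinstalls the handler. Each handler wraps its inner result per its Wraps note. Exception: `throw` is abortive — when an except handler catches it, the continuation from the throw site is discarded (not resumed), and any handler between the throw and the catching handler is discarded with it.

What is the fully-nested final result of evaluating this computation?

Step-by-step:
emit(6) @ H0 ⇒ out+=6
throw(2) @ H1 caught ⇒ 28
H2 returns [28]
= [28]

Answer: [28]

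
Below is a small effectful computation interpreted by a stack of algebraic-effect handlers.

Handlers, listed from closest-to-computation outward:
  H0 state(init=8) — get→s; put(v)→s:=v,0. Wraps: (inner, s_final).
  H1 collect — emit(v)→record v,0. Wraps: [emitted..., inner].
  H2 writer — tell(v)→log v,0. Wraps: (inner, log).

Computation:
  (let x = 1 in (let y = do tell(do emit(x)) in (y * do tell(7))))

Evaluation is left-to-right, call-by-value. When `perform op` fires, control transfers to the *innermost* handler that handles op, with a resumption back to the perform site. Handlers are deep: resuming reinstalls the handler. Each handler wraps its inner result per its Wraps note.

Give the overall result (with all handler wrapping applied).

Answer: ([1, (0, 8)], (0, 7))

Step-by-step:
emit(1) @ H1 ⇒ out+=1
tell(0) @ H2 ⇒ log+=0
tell(7) @ H2 ⇒ log+=7
H0 returns (0, 8)
H1 returns [1, (0, 8)]
H2 returns ([1, (0, 8)], (0, 7))
= ([1, (0, 8)], (0, 7))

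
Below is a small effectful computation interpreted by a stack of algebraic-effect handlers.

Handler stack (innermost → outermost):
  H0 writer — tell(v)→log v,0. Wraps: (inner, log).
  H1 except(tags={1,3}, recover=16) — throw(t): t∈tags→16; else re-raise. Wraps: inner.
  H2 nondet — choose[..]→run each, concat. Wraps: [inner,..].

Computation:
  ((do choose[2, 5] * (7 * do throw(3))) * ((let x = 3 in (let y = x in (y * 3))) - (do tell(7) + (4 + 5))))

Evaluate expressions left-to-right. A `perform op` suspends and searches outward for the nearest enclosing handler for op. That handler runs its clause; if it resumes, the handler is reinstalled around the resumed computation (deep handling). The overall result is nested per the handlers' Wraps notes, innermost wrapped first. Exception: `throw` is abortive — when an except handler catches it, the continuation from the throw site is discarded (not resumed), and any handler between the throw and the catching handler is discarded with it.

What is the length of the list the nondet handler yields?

Answer: 2

Evaluation trace:
choose[2, 5] @ H2
  branch[0] choose=2:
    throw(3) @ H1 caught ⇒ 16
    H2 returns [16]
  branch[1] choose=5:
    throw(3) @ H1 caught ⇒ 16
    H2 returns [16]
= [16, 16]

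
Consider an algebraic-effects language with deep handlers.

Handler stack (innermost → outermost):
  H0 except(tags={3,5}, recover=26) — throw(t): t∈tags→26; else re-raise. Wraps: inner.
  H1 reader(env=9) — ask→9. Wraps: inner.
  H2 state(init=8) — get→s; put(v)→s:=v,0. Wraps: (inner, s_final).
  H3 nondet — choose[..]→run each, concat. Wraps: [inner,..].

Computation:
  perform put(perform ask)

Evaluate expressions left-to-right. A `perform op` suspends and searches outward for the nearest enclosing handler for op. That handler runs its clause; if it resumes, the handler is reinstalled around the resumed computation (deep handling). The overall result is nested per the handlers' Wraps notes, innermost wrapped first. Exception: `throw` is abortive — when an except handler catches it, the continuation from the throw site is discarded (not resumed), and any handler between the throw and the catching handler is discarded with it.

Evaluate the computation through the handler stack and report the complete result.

Evaluation trace:
ask @ H1 ⇒ 9
put(9) @ H2 ⇒ s:=9
H0 returns 0
H1 returns 0
H2 returns (0, 9)
H3 returns [(0, 9)]
= [(0, 9)]

Answer: [(0, 9)]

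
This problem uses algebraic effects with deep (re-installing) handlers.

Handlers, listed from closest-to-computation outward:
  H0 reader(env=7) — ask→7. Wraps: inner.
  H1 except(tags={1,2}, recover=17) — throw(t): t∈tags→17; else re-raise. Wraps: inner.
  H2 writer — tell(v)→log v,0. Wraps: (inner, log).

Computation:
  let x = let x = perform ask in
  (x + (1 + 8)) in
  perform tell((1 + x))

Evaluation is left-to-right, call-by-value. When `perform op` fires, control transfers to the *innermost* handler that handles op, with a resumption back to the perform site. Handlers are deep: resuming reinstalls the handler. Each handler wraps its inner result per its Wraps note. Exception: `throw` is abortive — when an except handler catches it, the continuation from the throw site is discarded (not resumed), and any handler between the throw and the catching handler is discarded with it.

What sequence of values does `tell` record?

Step-by-step:
ask @ H0 ⇒ 7
tell(17) @ H2 ⇒ log+=17
H0 returns 0
H1 returns 0
H2 returns (0, (17))
= (0, (17))

Answer: (17)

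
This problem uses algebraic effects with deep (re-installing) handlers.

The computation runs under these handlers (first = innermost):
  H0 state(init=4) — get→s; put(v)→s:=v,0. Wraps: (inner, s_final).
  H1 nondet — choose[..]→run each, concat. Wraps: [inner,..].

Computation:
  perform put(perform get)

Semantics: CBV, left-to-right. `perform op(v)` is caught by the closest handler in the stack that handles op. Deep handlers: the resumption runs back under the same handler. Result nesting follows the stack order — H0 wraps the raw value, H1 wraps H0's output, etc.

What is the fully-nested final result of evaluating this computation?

Answer: [(0, 4)]

Evaluation trace:
get @ H0 ⇒ 4
put(4) @ H0 ⇒ s:=4
H0 returns (0, 4)
H1 returns [(0, 4)]
= [(0, 4)]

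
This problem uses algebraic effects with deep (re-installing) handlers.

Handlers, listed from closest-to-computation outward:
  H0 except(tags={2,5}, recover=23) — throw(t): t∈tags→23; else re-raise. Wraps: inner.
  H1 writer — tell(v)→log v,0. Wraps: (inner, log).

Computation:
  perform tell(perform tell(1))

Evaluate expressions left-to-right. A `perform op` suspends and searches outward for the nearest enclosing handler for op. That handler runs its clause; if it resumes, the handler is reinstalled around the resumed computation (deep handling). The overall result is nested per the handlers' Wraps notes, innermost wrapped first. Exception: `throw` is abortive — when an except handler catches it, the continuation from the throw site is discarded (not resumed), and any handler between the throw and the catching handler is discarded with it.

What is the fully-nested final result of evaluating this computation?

Answer: (0, (1, 0))

Step-by-step:
tell(1) @ H1 ⇒ log+=1
tell(0) @ H1 ⇒ log+=0
H0 returns 0
H1 returns (0, (1, 0))
= (0, (1, 0))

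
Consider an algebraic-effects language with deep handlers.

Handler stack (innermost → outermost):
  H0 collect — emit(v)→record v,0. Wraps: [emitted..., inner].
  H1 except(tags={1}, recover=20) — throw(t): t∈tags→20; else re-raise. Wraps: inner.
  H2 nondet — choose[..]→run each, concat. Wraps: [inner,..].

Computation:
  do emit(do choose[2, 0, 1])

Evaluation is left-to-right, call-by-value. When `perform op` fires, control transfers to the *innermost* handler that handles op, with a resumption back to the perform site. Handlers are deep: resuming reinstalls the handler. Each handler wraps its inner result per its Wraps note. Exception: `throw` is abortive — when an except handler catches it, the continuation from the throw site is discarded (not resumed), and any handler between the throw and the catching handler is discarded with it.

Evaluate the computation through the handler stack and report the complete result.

Answer: [[2, 0], [0, 0], [1, 0]]

Evaluation trace:
choose[2, 0, 1] @ H2
  branch[0] choose=2:
    emit(2) @ H0 ⇒ out+=2
    H0 returns [2, 0]
    H1 returns [2, 0]
    H2 returns [[2, 0]]
  branch[1] choose=0:
    emit(0) @ H0 ⇒ out+=0
    H0 returns [0, 0]
    H1 returns [0, 0]
    H2 returns [[0, 0]]
  branch[2] choose=1:
    emit(1) @ H0 ⇒ out+=1
    H0 returns [1, 0]
    H1 returns [1, 0]
    H2 returns [[1, 0]]
= [[2, 0], [0, 0], [1, 0]]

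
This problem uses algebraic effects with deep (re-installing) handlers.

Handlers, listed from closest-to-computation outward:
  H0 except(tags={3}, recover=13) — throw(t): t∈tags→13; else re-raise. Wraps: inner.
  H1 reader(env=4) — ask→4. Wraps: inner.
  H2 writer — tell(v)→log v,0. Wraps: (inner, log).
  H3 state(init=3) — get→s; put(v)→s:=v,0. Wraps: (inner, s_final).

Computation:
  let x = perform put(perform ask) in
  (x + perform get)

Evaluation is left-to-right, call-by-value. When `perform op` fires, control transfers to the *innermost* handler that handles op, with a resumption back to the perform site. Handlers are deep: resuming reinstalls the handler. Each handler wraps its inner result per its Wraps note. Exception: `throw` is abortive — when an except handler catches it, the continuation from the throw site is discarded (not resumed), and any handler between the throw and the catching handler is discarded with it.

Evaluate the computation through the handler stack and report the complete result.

Step-by-step:
ask @ H1 ⇒ 4
put(4) @ H3 ⇒ s:=4
get @ H3 ⇒ 4
H0 returns 4
H1 returns 4
H2 returns (4, ())
H3 returns ((4, ()), 4)
= ((4, ()), 4)

Answer: ((4, ()), 4)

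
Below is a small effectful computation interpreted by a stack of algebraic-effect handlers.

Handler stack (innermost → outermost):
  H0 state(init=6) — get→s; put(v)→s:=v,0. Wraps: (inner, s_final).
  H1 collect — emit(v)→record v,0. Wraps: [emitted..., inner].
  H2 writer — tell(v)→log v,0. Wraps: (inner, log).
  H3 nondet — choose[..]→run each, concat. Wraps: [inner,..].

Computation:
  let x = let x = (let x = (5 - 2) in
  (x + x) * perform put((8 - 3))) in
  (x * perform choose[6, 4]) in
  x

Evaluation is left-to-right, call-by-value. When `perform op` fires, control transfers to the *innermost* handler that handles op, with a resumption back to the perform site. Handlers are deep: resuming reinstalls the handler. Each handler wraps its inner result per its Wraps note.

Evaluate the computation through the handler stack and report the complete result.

Answer: [([(0, 5)], ()), ([(0, 5)], ())]

Step-by-step:
put(5) @ H0 ⇒ s:=5
choose[6, 4] @ H3
  branch[0] choose=6:
    H0 returns (0, 5)
    H1 returns [(0, 5)]
    H2 returns ([(0, 5)], ())
    H3 returns [([(0, 5)], ())]
  branch[1] choose=4:
    H0 returns (0, 5)
    H1 returns [(0, 5)]
    H2 returns ([(0, 5)], ())
    H3 returns [([(0, 5)], ())]
= [([(0, 5)], ()), ([(0, 5)], ())]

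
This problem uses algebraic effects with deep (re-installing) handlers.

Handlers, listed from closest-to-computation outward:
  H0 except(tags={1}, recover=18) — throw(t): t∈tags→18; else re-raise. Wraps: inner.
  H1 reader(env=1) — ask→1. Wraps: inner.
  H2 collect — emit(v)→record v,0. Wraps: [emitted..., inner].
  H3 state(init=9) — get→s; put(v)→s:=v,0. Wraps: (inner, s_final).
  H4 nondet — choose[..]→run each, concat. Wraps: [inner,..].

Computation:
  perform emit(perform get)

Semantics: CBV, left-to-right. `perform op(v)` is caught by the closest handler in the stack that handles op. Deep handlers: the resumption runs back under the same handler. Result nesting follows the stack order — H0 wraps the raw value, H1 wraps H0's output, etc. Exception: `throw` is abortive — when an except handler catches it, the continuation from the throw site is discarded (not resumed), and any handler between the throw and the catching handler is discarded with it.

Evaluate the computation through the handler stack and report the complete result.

Step-by-step:
get @ H3 ⇒ 9
emit(9) @ H2 ⇒ out+=9
H0 returns 0
H1 returns 0
H2 returns [9, 0]
H3 returns ([9, 0], 9)
H4 returns [([9, 0], 9)]
= [([9, 0], 9)]

Answer: [([9, 0], 9)]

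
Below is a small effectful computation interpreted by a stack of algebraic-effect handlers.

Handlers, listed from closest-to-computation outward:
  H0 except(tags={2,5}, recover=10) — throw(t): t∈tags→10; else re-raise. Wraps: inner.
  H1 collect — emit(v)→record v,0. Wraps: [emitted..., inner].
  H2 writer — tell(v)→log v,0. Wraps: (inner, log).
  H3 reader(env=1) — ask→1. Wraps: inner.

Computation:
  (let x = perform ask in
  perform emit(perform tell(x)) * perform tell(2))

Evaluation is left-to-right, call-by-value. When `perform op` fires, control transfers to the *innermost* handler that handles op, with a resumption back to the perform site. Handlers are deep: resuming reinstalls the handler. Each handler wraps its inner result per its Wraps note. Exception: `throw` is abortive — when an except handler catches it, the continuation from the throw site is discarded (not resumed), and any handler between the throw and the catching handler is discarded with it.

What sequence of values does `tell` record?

Evaluation trace:
ask @ H3 ⇒ 1
tell(1) @ H2 ⇒ log+=1
emit(0) @ H1 ⇒ out+=0
tell(2) @ H2 ⇒ log+=2
H0 returns 0
H1 returns [0, 0]
H2 returns ([0, 0], (1, 2))
H3 returns ([0, 0], (1, 2))
= ([0, 0], (1, 2))

Answer: (1, 2)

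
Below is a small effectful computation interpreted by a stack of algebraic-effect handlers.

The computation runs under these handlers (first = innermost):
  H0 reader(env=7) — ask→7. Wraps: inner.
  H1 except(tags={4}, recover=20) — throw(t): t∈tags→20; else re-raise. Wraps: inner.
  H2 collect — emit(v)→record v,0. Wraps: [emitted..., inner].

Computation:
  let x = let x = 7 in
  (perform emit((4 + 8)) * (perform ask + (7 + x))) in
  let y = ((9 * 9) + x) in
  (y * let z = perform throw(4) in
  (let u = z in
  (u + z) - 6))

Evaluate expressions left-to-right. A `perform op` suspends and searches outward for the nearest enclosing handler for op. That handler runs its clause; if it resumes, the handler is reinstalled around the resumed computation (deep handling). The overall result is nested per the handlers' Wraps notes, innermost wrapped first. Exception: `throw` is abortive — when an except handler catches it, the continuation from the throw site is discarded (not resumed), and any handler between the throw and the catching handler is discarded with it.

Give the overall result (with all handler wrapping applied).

Evaluation trace:
emit(12) @ H2 ⇒ out+=12
ask @ H0 ⇒ 7
throw(4) @ H1 caught ⇒ 20
H2 returns [12, 20]
= [12, 20]

Answer: [12, 20]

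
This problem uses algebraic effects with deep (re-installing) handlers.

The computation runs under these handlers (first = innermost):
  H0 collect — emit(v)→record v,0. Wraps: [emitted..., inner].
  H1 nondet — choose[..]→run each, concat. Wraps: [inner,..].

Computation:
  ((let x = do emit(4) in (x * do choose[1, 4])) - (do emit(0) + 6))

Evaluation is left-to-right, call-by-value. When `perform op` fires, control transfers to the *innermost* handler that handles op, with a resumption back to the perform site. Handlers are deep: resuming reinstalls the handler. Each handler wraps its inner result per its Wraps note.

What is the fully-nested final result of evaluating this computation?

Evaluation trace:
emit(4) @ H0 ⇒ out+=4
choose[1, 4] @ H1
  branch[0] choose=1:
    emit(0) @ H0 ⇒ out+=0
    H0 returns [4, 0, -6]
    H1 returns [[4, 0, -6]]
  branch[1] choose=4:
    emit(0) @ H0 ⇒ out+=0
    H0 returns [4, 0, -6]
    H1 returns [[4, 0, -6]]
= [[4, 0, -6], [4, 0, -6]]

Answer: [[4, 0, -6], [4, 0, -6]]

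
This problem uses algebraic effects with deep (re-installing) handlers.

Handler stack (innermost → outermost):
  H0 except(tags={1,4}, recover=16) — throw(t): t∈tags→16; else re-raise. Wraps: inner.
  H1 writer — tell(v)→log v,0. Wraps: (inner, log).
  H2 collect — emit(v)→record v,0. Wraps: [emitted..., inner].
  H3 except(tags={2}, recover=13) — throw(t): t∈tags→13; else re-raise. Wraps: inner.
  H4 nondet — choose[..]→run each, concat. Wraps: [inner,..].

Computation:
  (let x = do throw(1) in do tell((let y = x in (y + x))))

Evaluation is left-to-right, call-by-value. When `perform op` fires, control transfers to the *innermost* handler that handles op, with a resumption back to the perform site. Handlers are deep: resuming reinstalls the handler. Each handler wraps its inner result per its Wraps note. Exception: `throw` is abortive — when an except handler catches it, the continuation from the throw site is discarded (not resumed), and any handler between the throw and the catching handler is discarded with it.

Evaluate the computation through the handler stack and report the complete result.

Answer: [[(16, ())]]

Evaluation trace:
throw(1) @ H0 caught ⇒ 16
H1 returns (16, ())
H2 returns [(16, ())]
H3 returns [(16, ())]
H4 returns [[(16, ())]]
= [[(16, ())]]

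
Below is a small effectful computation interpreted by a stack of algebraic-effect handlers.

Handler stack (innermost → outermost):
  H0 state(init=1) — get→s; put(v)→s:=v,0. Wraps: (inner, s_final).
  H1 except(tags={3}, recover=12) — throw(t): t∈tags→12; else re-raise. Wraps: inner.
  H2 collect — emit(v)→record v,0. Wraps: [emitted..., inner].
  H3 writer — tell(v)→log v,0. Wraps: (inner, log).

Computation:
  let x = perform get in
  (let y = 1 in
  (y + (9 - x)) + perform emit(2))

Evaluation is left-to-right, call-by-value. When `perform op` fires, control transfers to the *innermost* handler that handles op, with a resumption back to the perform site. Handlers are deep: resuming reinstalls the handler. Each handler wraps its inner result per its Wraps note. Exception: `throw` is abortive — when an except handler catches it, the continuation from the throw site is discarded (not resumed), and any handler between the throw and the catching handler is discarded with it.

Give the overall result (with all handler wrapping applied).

Working:
get @ H0 ⇒ 1
emit(2) @ H2 ⇒ out+=2
H0 returns (9, 1)
H1 returns (9, 1)
H2 returns [2, (9, 1)]
H3 returns ([2, (9, 1)], ())
= ([2, (9, 1)], ())

Answer: ([2, (9, 1)], ())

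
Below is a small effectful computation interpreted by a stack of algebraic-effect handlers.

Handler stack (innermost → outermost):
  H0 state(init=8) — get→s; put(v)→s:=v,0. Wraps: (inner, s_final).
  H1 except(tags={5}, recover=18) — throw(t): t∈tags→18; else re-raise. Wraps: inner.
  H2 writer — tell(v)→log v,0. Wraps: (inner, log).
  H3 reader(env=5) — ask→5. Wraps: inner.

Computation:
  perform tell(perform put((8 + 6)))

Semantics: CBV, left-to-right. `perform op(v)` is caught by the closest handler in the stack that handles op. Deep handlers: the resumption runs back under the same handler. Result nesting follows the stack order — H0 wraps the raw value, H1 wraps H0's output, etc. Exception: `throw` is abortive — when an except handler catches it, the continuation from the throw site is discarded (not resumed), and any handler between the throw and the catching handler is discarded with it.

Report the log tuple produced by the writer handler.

Evaluation trace:
put(14) @ H0 ⇒ s:=14
tell(0) @ H2 ⇒ log+=0
H0 returns (0, 14)
H1 returns (0, 14)
H2 returns ((0, 14), (0))
H3 returns ((0, 14), (0))
= ((0, 14), (0))

Answer: (0)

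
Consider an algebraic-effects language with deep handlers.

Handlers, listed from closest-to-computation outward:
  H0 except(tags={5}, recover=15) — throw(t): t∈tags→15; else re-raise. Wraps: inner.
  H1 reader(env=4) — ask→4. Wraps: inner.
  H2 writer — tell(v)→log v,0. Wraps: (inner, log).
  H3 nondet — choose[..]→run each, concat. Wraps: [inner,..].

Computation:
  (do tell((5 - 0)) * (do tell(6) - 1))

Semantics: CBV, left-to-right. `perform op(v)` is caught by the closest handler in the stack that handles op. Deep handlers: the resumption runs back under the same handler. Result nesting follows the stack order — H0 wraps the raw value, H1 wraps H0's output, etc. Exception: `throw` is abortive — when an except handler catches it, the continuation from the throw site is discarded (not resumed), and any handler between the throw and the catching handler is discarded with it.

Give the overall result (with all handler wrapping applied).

Step-by-step:
tell(5) @ H2 ⇒ log+=5
tell(6) @ H2 ⇒ log+=6
H0 returns 0
H1 returns 0
H2 returns (0, (5, 6))
H3 returns [(0, (5, 6))]
= [(0, (5, 6))]

Answer: [(0, (5, 6))]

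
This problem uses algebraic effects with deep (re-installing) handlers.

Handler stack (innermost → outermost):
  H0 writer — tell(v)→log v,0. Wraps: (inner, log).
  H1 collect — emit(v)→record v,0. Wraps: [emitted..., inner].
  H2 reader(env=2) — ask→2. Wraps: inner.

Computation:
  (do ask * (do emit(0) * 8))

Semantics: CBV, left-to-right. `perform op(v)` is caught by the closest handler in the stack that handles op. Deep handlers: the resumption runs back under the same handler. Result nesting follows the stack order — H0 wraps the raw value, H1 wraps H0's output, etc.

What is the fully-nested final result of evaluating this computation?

Working:
ask @ H2 ⇒ 2
emit(0) @ H1 ⇒ out+=0
H0 returns (0, ())
H1 returns [0, (0, ())]
H2 returns [0, (0, ())]
= [0, (0, ())]

Answer: [0, (0, ())]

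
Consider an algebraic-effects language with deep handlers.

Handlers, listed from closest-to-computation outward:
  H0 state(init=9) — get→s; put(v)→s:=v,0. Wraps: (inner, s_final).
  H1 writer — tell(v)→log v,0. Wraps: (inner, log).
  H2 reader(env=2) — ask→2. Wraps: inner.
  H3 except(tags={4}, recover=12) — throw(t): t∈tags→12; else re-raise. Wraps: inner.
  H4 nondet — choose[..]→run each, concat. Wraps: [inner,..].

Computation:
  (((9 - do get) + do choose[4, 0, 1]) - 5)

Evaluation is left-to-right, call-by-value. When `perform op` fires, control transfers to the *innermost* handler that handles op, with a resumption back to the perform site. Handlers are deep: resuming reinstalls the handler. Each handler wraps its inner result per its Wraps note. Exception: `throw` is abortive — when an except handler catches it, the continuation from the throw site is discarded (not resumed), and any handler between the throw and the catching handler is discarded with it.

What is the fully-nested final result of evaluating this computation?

Answer: [((-1, 9), ()), ((-5, 9), ()), ((-4, 9), ())]

Evaluation trace:
get @ H0 ⇒ 9
choose[4, 0, 1] @ H4
  branch[0] choose=4:
    H0 returns (-1, 9)
    H1 returns ((-1, 9), ())
    H2 returns ((-1, 9), ())
    H3 returns ((-1, 9), ())
    H4 returns [((-1, 9), ())]
  branch[1] choose=0:
    H0 returns (-5, 9)
    H1 returns ((-5, 9), ())
    H2 returns ((-5, 9), ())
    H3 returns ((-5, 9), ())
    H4 returns [((-5, 9), ())]
  branch[2] choose=1:
    H0 returns (-4, 9)
    H1 returns ((-4, 9), ())
    H2 returns ((-4, 9), ())
    H3 returns ((-4, 9), ())
    H4 returns [((-4, 9), ())]
= [((-1, 9), ()), ((-5, 9), ()), ((-4, 9), ())]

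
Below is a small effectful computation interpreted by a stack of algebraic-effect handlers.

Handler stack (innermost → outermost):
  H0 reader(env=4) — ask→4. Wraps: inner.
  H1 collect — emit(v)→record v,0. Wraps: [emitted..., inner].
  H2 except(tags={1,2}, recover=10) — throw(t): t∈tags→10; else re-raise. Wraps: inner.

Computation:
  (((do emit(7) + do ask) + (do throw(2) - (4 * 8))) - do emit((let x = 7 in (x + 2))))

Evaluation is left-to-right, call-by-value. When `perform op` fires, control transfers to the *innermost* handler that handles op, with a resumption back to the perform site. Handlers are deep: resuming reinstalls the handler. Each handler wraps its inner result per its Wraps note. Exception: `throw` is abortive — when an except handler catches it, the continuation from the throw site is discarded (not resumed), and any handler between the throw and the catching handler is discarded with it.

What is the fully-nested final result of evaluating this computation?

Answer: 10

Working:
emit(7) @ H1 ⇒ out+=7
ask @ H0 ⇒ 4
throw(2) @ H2 caught ⇒ 10
= 10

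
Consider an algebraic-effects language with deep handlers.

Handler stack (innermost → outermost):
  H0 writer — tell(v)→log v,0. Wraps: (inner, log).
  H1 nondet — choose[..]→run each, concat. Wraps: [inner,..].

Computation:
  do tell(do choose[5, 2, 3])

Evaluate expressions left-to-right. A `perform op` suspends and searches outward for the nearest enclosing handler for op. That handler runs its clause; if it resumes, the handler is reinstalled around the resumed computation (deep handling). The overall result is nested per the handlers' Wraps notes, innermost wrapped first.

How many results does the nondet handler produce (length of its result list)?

Answer: 3

Working:
choose[5, 2, 3] @ H1
  branch[0] choose=5:
    tell(5) @ H0 ⇒ log+=5
    H0 returns (0, (5))
    H1 returns [(0, (5))]
  branch[1] choose=2:
    tell(2) @ H0 ⇒ log+=2
    H0 returns (0, (2))
    H1 returns [(0, (2))]
  branch[2] choose=3:
    tell(3) @ H0 ⇒ log+=3
    H0 returns (0, (3))
    H1 returns [(0, (3))]
= [(0, (5)), (0, (2)), (0, (3))]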